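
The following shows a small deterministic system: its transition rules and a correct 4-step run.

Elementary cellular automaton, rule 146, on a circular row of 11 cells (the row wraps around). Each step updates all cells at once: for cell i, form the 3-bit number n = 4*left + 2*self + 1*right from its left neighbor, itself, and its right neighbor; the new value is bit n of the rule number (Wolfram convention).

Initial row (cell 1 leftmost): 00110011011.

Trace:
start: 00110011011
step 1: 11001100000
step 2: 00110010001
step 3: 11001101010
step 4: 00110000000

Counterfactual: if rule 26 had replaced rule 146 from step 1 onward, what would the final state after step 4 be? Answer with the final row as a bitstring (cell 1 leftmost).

(re-executing steps 1..4 under rule 26; state before step 1: 00110011011)
step 1: 11101110010
step 2: 10001001100
step 3: 01010111011
step 4: 00000100010

00000100010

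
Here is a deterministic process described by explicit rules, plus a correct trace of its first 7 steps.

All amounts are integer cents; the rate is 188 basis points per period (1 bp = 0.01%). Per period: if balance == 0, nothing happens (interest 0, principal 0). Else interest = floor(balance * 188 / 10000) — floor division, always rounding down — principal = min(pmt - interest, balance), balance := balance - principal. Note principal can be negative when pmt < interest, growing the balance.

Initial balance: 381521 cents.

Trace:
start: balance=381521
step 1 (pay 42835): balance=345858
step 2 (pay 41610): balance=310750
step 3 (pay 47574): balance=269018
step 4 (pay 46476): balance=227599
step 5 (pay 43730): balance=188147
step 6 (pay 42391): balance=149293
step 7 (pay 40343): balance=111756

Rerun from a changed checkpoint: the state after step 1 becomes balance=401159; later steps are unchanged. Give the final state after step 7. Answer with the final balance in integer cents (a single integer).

173595

state after step 1 := balance=401159
step 2 (pay 41610): balance=367090
step 3 (pay 47574): balance=326417
step 4 (pay 46476): balance=286077
step 5 (pay 43730): balance=247725
step 6 (pay 42391): balance=209991
step 7 (pay 40343): balance=173595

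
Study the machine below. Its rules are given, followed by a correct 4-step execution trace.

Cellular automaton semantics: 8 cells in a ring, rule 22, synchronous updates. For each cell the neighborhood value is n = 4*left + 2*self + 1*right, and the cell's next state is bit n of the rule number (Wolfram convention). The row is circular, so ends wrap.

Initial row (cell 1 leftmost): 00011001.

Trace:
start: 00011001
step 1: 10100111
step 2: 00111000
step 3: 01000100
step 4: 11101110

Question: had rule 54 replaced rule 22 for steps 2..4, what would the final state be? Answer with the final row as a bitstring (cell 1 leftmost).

(re-executing steps 2..4 under rule 54; state before step 2: 10100111)
step 2: 01111000
step 3: 10000100
step 4: 11001111

11001111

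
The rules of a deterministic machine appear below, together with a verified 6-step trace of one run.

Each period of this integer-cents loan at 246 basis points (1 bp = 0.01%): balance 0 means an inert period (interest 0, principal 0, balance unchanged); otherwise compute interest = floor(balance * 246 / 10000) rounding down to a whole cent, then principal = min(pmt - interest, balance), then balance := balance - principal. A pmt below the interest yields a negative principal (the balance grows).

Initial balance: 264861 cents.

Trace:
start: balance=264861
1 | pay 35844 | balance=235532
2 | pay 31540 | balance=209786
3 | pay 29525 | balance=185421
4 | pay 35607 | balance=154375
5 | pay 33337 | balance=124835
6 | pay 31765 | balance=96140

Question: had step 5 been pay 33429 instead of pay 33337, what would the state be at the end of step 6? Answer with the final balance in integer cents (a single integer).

96046

(re-executing from step 5 with the substitution; state before step 5: balance=154375)
5 | pay 33429 | balance=124743
6 | pay 31765 | balance=96046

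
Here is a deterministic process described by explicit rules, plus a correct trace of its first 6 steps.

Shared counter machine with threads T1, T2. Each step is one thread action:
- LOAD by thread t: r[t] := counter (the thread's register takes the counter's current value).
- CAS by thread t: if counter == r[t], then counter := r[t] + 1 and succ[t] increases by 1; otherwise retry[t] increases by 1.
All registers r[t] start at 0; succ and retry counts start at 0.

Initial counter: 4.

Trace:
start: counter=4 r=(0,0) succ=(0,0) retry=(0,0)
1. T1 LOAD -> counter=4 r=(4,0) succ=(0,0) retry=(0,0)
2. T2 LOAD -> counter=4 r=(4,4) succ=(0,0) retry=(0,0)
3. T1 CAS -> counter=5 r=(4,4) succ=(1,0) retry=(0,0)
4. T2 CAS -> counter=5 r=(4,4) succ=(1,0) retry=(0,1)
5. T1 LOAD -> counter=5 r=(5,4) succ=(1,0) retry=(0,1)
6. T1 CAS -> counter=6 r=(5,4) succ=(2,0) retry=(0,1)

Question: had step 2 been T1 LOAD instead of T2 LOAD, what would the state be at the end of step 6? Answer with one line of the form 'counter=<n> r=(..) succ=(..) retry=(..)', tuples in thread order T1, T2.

(re-executing from step 2 with the substitution; state before step 2: counter=4 r=(4,0) succ=(0,0) retry=(0,0))
2. T1 LOAD -> counter=4 r=(4,0) succ=(0,0) retry=(0,0)
3. T1 CAS -> counter=5 r=(4,0) succ=(1,0) retry=(0,0)
4. T2 CAS -> counter=5 r=(4,0) succ=(1,0) retry=(0,1)
5. T1 LOAD -> counter=5 r=(5,0) succ=(1,0) retry=(0,1)
6. T1 CAS -> counter=6 r=(5,0) succ=(2,0) retry=(0,1)

counter=6 r=(5,0) succ=(2,0) retry=(0,1)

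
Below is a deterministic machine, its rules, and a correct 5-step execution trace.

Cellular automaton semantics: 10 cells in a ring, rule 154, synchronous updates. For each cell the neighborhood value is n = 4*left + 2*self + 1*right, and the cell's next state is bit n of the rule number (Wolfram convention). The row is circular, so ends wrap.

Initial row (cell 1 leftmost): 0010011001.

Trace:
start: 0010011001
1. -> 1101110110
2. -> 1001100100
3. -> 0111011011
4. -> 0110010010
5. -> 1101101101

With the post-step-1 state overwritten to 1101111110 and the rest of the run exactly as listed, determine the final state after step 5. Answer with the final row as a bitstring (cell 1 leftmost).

1111101101

state after step 1 := 1101111110
2. -> 1001111100
3. -> 0111111011
4. -> 0111110010
5. -> 1111101101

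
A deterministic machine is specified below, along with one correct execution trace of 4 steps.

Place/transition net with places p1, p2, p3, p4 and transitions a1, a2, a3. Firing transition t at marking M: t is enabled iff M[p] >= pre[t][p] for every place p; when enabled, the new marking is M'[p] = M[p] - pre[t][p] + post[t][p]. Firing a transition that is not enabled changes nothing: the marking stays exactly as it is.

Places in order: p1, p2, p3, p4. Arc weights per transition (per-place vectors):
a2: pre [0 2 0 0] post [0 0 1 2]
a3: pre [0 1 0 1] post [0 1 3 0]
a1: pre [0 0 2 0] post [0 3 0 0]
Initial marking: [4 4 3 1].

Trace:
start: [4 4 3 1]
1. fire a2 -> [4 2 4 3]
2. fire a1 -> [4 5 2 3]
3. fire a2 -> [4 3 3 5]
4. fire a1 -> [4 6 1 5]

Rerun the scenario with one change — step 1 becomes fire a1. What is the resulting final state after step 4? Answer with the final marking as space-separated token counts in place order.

(re-executing from step 1 with the substitution; state before step 1: [4 4 3 1])
1. fire a1 -> [4 7 1 1]
2. fire a1 -> [4 7 1 1]
3. fire a2 -> [4 5 2 3]
4. fire a1 -> [4 8 0 3]

4 8 0 3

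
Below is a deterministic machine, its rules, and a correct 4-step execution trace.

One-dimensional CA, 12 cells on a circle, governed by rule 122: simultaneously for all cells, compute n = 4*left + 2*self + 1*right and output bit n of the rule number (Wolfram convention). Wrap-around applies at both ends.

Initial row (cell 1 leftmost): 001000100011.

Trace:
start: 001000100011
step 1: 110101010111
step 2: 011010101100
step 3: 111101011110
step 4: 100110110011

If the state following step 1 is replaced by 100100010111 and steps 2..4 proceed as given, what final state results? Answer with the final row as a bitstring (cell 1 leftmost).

state after step 1 := 100100010111
step 2: 111010101100
step 3: 101101011111
step 4: 111110110000

111110110000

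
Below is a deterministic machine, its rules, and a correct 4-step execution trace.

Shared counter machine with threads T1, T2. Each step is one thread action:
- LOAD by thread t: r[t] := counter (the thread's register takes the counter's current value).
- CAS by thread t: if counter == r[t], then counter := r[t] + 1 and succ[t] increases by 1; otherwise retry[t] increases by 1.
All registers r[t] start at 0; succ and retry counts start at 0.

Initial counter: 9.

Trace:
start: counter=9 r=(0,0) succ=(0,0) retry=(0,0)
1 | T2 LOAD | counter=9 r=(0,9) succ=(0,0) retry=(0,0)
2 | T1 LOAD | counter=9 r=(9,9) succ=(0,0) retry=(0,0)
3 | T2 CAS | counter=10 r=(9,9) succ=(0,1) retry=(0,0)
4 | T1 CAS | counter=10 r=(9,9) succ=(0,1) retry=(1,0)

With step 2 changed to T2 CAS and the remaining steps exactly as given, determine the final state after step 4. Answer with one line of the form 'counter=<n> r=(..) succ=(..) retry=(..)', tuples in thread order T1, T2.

counter=10 r=(0,9) succ=(0,1) retry=(1,1)

(re-executing from step 2 with the substitution; state before step 2: counter=9 r=(0,9) succ=(0,0) retry=(0,0))
2 | T2 CAS | counter=10 r=(0,9) succ=(0,1) retry=(0,0)
3 | T2 CAS | counter=10 r=(0,9) succ=(0,1) retry=(0,1)
4 | T1 CAS | counter=10 r=(0,9) succ=(0,1) retry=(1,1)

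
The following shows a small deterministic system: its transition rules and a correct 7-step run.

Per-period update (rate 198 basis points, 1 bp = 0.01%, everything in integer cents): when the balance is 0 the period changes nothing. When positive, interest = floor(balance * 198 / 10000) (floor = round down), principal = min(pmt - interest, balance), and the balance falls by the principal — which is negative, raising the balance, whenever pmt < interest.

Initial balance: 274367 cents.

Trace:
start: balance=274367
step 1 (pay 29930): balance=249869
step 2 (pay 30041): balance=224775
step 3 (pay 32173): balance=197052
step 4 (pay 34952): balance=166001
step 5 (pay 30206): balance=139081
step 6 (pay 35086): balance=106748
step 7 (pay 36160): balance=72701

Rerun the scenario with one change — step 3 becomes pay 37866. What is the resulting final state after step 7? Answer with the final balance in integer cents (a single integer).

(re-executing from step 3 with the substitution; state before step 3: balance=224775)
step 3 (pay 37866): balance=191359
step 4 (pay 34952): balance=160195
step 5 (pay 30206): balance=133160
step 6 (pay 35086): balance=100710
step 7 (pay 36160): balance=66544

66544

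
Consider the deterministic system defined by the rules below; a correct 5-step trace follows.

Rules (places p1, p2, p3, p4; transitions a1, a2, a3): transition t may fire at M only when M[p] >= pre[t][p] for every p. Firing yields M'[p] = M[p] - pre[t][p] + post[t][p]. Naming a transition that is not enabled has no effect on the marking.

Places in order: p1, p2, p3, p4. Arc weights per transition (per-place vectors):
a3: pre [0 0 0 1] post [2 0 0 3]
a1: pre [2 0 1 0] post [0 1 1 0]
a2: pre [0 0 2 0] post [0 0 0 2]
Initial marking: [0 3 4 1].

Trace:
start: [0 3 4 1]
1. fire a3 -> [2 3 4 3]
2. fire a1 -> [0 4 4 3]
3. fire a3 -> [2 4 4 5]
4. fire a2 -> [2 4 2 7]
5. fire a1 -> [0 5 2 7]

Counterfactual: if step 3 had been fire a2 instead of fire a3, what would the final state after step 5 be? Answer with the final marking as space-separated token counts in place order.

0 4 0 7

(re-executing from step 3 with the substitution; state before step 3: [0 4 4 3])
3. fire a2 -> [0 4 2 5]
4. fire a2 -> [0 4 0 7]
5. fire a1 -> [0 4 0 7]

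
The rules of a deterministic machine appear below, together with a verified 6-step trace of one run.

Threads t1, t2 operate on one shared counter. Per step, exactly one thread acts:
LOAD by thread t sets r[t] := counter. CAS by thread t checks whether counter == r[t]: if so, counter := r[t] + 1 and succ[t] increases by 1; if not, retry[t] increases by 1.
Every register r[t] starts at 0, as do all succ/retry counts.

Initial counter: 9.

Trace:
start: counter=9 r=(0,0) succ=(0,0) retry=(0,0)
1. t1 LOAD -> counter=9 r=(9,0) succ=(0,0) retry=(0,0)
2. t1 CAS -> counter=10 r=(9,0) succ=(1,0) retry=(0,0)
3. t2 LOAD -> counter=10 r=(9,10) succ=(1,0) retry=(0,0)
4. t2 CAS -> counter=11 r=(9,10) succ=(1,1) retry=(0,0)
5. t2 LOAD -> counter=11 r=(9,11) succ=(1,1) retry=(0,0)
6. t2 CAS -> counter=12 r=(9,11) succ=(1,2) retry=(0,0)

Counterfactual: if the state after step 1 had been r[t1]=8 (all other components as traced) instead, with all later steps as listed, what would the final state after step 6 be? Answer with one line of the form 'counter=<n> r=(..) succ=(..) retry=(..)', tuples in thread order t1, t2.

counter=11 r=(8,10) succ=(0,2) retry=(1,0)

state after step 1 := counter=9 r=(8,0) succ=(0,0) retry=(0,0)
2. t1 CAS -> counter=9 r=(8,0) succ=(0,0) retry=(1,0)
3. t2 LOAD -> counter=9 r=(8,9) succ=(0,0) retry=(1,0)
4. t2 CAS -> counter=10 r=(8,9) succ=(0,1) retry=(1,0)
5. t2 LOAD -> counter=10 r=(8,10) succ=(0,1) retry=(1,0)
6. t2 CAS -> counter=11 r=(8,10) succ=(0,2) retry=(1,0)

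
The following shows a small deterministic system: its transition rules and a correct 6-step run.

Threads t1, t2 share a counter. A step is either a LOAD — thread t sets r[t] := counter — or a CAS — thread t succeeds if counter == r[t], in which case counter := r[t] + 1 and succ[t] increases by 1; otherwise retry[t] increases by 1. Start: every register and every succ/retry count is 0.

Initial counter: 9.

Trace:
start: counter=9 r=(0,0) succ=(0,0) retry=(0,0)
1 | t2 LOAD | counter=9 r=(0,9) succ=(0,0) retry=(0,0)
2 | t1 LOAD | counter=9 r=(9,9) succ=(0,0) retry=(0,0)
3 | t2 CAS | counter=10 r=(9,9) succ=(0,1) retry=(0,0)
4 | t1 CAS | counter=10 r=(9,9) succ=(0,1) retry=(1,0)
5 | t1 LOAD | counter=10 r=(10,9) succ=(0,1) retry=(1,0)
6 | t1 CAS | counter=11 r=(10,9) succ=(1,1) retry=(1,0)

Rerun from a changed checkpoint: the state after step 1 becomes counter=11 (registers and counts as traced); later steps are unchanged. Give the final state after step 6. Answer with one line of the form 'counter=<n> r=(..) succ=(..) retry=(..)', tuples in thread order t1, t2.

counter=13 r=(12,9) succ=(2,0) retry=(0,1)

state after step 1 := counter=11 r=(0,9) succ=(0,0) retry=(0,0)
2 | t1 LOAD | counter=11 r=(11,9) succ=(0,0) retry=(0,0)
3 | t2 CAS | counter=11 r=(11,9) succ=(0,0) retry=(0,1)
4 | t1 CAS | counter=12 r=(11,9) succ=(1,0) retry=(0,1)
5 | t1 LOAD | counter=12 r=(12,9) succ=(1,0) retry=(0,1)
6 | t1 CAS | counter=13 r=(12,9) succ=(2,0) retry=(0,1)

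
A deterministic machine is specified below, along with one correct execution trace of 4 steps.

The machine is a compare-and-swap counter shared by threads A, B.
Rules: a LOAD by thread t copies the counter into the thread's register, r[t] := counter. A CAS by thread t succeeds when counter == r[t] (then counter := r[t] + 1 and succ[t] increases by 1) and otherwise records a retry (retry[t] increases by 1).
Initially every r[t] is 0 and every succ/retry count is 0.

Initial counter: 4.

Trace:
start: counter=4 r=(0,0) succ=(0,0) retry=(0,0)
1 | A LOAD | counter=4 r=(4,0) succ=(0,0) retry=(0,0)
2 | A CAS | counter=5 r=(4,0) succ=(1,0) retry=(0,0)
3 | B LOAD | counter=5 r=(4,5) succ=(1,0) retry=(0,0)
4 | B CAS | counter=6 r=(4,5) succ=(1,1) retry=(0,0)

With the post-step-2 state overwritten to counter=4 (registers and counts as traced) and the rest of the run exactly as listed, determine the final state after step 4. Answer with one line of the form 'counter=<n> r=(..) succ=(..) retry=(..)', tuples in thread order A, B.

counter=5 r=(4,4) succ=(1,1) retry=(0,0)

state after step 2 := counter=4 r=(4,0) succ=(1,0) retry=(0,0)
3 | B LOAD | counter=4 r=(4,4) succ=(1,0) retry=(0,0)
4 | B CAS | counter=5 r=(4,4) succ=(1,1) retry=(0,0)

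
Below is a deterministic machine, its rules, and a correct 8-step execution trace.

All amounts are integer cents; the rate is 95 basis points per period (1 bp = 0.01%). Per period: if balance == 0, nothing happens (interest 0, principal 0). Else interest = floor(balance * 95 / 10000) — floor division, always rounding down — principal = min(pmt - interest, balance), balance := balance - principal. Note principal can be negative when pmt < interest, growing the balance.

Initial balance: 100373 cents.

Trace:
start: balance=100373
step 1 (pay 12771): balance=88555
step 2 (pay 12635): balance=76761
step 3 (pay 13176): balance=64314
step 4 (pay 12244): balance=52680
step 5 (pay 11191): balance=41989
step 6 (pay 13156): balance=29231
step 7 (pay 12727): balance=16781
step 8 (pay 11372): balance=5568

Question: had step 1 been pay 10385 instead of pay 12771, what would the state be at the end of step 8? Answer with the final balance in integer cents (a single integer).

8118

(re-executing from step 1 with the substitution; state before step 1: balance=100373)
step 1 (pay 10385): balance=90941
step 2 (pay 12635): balance=79169
step 3 (pay 13176): balance=66745
step 4 (pay 12244): balance=55135
step 5 (pay 11191): balance=44467
step 6 (pay 13156): balance=31733
step 7 (pay 12727): balance=19307
step 8 (pay 11372): balance=8118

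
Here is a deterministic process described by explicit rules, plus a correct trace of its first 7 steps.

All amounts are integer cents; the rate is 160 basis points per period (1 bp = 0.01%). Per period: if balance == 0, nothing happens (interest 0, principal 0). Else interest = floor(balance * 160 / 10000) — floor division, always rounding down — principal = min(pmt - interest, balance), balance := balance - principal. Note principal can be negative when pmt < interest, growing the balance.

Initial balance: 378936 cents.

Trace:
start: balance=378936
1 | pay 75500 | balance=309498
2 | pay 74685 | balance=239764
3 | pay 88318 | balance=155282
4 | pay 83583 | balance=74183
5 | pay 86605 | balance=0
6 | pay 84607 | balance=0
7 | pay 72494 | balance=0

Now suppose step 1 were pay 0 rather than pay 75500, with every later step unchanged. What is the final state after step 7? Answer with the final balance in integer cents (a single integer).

0

(re-executing from step 1 with the substitution; state before step 1: balance=378936)
1 | pay 0 | balance=384998
2 | pay 74685 | balance=316472
3 | pay 88318 | balance=233217
4 | pay 83583 | balance=153365
5 | pay 86605 | balance=69213
6 | pay 84607 | balance=0
7 | pay 72494 | balance=0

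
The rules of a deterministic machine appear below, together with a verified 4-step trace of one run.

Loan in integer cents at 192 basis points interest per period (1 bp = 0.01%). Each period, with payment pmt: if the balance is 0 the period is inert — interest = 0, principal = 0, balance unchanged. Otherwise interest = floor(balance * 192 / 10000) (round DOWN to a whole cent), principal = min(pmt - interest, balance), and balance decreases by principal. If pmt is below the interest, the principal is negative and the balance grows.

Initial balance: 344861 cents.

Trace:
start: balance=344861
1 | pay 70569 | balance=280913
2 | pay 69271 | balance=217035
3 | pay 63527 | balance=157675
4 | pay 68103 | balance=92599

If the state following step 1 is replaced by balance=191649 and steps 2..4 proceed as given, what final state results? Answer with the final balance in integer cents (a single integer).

state after step 1 := balance=191649
2 | pay 69271 | balance=126057
3 | pay 63527 | balance=64950
4 | pay 68103 | balance=0

0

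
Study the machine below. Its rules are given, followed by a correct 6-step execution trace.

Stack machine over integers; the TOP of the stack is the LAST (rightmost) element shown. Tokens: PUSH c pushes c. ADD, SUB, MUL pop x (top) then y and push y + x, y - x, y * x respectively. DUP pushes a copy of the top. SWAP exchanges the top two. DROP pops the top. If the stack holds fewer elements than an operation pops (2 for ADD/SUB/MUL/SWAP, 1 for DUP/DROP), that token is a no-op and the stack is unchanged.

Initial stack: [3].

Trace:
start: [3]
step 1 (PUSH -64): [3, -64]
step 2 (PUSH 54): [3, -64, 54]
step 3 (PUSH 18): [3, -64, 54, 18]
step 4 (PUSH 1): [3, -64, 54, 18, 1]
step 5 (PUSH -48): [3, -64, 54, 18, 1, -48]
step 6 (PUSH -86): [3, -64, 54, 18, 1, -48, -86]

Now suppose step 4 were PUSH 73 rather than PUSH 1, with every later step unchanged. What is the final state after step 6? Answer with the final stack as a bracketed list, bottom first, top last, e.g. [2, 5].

(re-executing from step 4 with the substitution; state before step 4: [3, -64, 54, 18])
step 4 (PUSH 73): [3, -64, 54, 18, 73]
step 5 (PUSH -48): [3, -64, 54, 18, 73, -48]
step 6 (PUSH -86): [3, -64, 54, 18, 73, -48, -86]

[3, -64, 54, 18, 73, -48, -86]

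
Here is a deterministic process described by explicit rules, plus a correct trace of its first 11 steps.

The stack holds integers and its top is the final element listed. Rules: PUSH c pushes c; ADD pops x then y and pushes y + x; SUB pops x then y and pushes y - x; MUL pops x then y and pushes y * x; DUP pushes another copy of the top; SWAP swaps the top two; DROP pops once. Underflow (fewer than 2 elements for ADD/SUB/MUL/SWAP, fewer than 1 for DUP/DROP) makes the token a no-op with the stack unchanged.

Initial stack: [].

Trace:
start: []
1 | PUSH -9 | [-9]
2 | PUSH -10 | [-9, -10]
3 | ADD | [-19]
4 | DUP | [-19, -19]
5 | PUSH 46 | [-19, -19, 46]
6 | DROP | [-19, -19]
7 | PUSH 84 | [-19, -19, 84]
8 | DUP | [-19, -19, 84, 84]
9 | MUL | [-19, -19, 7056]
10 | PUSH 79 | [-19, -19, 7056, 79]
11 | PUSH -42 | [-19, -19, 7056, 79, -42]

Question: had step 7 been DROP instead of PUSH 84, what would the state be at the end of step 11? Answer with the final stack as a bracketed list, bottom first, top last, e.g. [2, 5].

[361, 79, -42]

(re-executing from step 7 with the substitution; state before step 7: [-19, -19])
7 | DROP | [-19]
8 | DUP | [-19, -19]
9 | MUL | [361]
10 | PUSH 79 | [361, 79]
11 | PUSH -42 | [361, 79, -42]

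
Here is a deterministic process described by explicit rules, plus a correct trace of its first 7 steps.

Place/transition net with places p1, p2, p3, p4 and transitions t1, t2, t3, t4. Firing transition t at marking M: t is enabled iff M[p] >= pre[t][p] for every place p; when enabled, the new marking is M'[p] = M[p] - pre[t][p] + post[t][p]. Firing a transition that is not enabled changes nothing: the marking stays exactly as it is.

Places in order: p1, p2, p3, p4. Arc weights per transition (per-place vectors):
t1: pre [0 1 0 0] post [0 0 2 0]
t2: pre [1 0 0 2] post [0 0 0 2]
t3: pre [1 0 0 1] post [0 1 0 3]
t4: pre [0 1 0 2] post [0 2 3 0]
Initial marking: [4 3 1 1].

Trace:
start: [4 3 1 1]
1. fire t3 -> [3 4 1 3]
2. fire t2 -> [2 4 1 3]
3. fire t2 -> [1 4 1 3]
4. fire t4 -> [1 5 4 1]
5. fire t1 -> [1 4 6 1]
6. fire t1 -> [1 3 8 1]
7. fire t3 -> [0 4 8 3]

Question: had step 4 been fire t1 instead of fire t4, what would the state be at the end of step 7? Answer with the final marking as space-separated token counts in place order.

(re-executing from step 4 with the substitution; state before step 4: [1 4 1 3])
4. fire t1 -> [1 3 3 3]
5. fire t1 -> [1 2 5 3]
6. fire t1 -> [1 1 7 3]
7. fire t3 -> [0 2 7 5]

0 2 7 5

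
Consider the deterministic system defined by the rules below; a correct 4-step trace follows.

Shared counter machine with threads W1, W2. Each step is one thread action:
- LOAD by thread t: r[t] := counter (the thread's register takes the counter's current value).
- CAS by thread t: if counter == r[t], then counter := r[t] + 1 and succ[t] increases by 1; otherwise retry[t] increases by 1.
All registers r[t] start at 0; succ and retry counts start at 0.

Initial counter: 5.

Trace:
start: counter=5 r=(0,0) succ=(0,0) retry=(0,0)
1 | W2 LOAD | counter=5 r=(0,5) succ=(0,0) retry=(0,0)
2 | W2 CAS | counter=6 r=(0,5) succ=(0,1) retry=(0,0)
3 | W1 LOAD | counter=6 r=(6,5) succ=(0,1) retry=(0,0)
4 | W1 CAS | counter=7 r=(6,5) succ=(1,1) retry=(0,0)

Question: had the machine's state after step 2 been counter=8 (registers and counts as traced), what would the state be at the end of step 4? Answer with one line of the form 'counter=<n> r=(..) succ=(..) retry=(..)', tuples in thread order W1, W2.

state after step 2 := counter=8 r=(0,5) succ=(0,1) retry=(0,0)
3 | W1 LOAD | counter=8 r=(8,5) succ=(0,1) retry=(0,0)
4 | W1 CAS | counter=9 r=(8,5) succ=(1,1) retry=(0,0)

counter=9 r=(8,5) succ=(1,1) retry=(0,0)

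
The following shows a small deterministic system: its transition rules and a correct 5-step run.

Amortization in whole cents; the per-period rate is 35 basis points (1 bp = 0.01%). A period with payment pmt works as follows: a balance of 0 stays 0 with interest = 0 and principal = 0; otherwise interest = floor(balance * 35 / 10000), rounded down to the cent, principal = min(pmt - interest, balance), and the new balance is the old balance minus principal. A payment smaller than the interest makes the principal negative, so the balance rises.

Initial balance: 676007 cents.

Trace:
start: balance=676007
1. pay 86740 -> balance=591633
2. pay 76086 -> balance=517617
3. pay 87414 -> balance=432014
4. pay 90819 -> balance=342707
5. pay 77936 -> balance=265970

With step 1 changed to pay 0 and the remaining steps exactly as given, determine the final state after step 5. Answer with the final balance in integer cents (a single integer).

(re-executing from step 1 with the substitution; state before step 1: balance=676007)
1. pay 0 -> balance=678373
2. pay 76086 -> balance=604661
3. pay 87414 -> balance=519363
4. pay 90819 -> balance=430361
5. pay 77936 -> balance=353931

353931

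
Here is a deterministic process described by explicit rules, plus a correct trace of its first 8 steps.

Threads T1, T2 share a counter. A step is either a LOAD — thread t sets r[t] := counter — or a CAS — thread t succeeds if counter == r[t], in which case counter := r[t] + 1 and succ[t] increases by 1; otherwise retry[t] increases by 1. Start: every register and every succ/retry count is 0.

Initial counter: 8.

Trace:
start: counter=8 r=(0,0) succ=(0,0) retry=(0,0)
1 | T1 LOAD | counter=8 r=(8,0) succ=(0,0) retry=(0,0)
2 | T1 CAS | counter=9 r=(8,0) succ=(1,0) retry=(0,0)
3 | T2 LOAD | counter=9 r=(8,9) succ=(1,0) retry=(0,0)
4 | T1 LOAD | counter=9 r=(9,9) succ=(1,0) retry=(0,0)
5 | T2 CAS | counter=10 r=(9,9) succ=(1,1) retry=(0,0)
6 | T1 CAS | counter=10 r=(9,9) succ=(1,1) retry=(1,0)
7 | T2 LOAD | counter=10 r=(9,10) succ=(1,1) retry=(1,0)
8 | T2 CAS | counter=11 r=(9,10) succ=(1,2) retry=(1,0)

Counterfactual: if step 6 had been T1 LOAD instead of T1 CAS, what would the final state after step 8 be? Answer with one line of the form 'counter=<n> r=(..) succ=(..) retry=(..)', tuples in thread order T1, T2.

counter=11 r=(10,10) succ=(1,2) retry=(0,0)

(re-executing from step 6 with the substitution; state before step 6: counter=10 r=(9,9) succ=(1,1) retry=(0,0))
6 | T1 LOAD | counter=10 r=(10,9) succ=(1,1) retry=(0,0)
7 | T2 LOAD | counter=10 r=(10,10) succ=(1,1) retry=(0,0)
8 | T2 CAS | counter=11 r=(10,10) succ=(1,2) retry=(0,0)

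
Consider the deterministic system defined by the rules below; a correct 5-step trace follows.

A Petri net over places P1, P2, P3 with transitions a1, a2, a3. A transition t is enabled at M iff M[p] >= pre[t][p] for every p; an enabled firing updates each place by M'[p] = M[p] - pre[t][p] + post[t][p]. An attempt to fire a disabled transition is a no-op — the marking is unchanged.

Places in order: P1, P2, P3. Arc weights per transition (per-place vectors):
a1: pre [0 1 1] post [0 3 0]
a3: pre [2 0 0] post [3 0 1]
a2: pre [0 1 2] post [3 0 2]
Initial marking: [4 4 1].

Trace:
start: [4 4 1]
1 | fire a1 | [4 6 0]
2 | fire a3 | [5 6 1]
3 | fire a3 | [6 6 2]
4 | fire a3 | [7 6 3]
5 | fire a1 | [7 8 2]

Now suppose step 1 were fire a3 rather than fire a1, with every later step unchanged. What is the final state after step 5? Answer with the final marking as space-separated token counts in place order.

(re-executing from step 1 with the substitution; state before step 1: [4 4 1])
1 | fire a3 | [5 4 2]
2 | fire a3 | [6 4 3]
3 | fire a3 | [7 4 4]
4 | fire a3 | [8 4 5]
5 | fire a1 | [8 6 4]

8 6 4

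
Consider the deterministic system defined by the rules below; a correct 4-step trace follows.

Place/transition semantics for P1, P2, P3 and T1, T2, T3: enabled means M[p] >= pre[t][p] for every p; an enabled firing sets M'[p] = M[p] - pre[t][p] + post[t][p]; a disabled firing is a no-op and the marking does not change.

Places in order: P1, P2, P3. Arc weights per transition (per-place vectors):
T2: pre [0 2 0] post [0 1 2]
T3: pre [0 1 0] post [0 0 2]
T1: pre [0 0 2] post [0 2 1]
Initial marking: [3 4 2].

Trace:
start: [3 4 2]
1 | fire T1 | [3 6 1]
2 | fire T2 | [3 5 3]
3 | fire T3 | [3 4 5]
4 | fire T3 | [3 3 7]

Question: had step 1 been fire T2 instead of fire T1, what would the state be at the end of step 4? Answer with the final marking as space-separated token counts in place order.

3 0 10

(re-executing from step 1 with the substitution; state before step 1: [3 4 2])
1 | fire T2 | [3 3 4]
2 | fire T2 | [3 2 6]
3 | fire T3 | [3 1 8]
4 | fire T3 | [3 0 10]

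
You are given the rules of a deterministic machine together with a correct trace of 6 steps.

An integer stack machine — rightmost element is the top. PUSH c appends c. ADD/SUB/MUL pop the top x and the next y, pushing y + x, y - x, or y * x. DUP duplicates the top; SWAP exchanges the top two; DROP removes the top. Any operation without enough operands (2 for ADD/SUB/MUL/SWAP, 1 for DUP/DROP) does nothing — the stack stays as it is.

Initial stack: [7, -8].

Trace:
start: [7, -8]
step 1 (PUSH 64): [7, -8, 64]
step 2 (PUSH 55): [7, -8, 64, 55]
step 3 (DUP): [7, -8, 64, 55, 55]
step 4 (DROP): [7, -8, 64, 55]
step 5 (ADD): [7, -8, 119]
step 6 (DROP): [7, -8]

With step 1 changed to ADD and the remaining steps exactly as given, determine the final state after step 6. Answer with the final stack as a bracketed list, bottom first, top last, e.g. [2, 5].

[]

(re-executing from step 1 with the substitution; state before step 1: [7, -8])
step 1 (ADD): [-1]
step 2 (PUSH 55): [-1, 55]
step 3 (DUP): [-1, 55, 55]
step 4 (DROP): [-1, 55]
step 5 (ADD): [54]
step 6 (DROP): []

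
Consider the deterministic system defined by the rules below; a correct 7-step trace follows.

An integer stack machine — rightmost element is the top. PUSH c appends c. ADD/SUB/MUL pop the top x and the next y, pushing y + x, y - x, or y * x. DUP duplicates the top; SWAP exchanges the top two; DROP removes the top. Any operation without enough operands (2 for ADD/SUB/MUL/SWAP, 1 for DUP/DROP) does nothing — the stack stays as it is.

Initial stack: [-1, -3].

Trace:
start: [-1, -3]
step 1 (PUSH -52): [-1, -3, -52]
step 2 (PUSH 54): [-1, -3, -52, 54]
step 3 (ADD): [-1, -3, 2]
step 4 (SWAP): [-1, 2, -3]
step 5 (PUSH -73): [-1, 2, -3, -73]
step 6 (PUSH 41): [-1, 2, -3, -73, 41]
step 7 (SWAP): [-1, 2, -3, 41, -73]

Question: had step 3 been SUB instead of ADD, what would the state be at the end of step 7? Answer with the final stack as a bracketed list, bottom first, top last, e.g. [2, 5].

(re-executing from step 3 with the substitution; state before step 3: [-1, -3, -52, 54])
step 3 (SUB): [-1, -3, -106]
step 4 (SWAP): [-1, -106, -3]
step 5 (PUSH -73): [-1, -106, -3, -73]
step 6 (PUSH 41): [-1, -106, -3, -73, 41]
step 7 (SWAP): [-1, -106, -3, 41, -73]

[-1, -106, -3, 41, -73]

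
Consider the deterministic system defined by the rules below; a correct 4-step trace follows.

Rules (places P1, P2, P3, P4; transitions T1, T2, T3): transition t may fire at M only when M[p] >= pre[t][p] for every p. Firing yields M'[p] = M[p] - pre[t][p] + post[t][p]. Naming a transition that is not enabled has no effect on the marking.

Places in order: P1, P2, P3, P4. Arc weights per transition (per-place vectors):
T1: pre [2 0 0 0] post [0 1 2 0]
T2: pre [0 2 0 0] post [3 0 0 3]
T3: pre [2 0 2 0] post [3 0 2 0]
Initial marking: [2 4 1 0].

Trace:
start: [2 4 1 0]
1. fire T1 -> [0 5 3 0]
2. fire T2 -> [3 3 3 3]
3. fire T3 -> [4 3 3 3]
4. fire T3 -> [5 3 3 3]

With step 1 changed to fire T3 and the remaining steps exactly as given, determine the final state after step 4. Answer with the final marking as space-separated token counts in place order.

(re-executing from step 1 with the substitution; state before step 1: [2 4 1 0])
1. fire T3 -> [2 4 1 0]
2. fire T2 -> [5 2 1 3]
3. fire T3 -> [5 2 1 3]
4. fire T3 -> [5 2 1 3]

5 2 1 3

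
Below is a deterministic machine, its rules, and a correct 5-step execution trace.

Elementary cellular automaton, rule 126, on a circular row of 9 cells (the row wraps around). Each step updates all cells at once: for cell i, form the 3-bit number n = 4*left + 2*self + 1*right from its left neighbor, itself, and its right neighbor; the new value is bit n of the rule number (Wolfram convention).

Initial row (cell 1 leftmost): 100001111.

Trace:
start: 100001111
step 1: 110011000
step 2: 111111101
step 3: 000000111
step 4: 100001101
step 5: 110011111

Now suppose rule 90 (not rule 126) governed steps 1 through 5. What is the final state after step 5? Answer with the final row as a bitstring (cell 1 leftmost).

010010101

(re-executing steps 1..5 under rule 90; state before step 1: 100001111)
step 1: 110011000
step 2: 111111101
step 3: 000000101
step 4: 100001000
step 5: 010010101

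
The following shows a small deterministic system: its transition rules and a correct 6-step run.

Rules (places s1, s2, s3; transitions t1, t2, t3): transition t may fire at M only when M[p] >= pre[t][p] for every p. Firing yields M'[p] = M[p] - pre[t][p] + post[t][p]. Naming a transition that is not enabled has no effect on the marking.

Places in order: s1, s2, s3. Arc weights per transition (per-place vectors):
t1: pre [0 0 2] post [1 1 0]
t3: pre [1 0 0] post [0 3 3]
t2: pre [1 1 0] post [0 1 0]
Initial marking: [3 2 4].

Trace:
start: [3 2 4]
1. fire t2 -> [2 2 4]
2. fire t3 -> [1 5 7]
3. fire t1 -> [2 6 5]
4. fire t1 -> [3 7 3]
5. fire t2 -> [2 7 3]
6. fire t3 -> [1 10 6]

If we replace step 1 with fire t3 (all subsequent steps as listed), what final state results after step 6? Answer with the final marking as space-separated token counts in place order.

1 13 9

(re-executing from step 1 with the substitution; state before step 1: [3 2 4])
1. fire t3 -> [2 5 7]
2. fire t3 -> [1 8 10]
3. fire t1 -> [2 9 8]
4. fire t1 -> [3 10 6]
5. fire t2 -> [2 10 6]
6. fire t3 -> [1 13 9]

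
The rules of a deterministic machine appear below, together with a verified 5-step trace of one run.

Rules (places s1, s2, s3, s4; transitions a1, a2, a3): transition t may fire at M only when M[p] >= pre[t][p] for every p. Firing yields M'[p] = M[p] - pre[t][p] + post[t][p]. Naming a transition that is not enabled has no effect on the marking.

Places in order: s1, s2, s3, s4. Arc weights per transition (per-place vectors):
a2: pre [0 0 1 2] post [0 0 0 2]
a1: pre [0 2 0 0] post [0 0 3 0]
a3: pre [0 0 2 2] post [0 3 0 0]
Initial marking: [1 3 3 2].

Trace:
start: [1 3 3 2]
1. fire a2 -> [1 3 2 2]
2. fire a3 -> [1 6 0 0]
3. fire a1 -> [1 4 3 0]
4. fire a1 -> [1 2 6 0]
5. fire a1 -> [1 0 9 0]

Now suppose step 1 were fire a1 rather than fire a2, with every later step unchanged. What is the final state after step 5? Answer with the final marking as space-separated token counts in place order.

(re-executing from step 1 with the substitution; state before step 1: [1 3 3 2])
1. fire a1 -> [1 1 6 2]
2. fire a3 -> [1 4 4 0]
3. fire a1 -> [1 2 7 0]
4. fire a1 -> [1 0 10 0]
5. fire a1 -> [1 0 10 0]

1 0 10 0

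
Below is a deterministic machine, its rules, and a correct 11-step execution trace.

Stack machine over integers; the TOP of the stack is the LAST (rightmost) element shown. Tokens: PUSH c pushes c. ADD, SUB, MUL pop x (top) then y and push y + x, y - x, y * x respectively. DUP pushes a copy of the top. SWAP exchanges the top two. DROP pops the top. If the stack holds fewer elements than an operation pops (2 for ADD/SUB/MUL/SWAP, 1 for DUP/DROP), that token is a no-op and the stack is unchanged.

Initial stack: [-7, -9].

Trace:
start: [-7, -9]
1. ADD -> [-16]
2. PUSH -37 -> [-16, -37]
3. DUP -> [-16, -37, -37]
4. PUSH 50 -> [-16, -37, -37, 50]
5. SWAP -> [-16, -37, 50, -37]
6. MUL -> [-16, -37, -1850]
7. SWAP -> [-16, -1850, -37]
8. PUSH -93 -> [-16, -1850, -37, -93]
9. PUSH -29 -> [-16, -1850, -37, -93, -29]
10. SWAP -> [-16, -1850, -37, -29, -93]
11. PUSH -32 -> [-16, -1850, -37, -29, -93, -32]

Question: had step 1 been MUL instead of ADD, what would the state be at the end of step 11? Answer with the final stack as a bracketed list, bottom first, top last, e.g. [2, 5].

[63, -1850, -37, -29, -93, -32]

(re-executing from step 1 with the substitution; state before step 1: [-7, -9])
1. MUL -> [63]
2. PUSH -37 -> [63, -37]
3. DUP -> [63, -37, -37]
4. PUSH 50 -> [63, -37, -37, 50]
5. SWAP -> [63, -37, 50, -37]
6. MUL -> [63, -37, -1850]
7. SWAP -> [63, -1850, -37]
8. PUSH -93 -> [63, -1850, -37, -93]
9. PUSH -29 -> [63, -1850, -37, -93, -29]
10. SWAP -> [63, -1850, -37, -29, -93]
11. PUSH -32 -> [63, -1850, -37, -29, -93, -32]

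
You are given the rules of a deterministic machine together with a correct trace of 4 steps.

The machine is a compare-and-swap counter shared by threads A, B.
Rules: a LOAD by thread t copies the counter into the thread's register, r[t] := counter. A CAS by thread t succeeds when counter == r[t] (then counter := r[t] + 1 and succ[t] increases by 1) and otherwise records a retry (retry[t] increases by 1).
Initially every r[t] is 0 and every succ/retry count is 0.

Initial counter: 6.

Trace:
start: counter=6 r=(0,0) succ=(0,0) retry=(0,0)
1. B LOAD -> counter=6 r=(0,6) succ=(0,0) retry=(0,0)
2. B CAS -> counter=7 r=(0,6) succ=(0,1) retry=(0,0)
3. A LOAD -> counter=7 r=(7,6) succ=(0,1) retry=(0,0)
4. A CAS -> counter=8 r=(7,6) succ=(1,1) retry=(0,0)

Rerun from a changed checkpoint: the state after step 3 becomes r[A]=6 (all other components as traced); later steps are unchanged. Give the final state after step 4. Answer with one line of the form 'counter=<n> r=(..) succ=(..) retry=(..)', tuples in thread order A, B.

state after step 3 := counter=7 r=(6,6) succ=(0,1) retry=(0,0)
4. A CAS -> counter=7 r=(6,6) succ=(0,1) retry=(1,0)

counter=7 r=(6,6) succ=(0,1) retry=(1,0)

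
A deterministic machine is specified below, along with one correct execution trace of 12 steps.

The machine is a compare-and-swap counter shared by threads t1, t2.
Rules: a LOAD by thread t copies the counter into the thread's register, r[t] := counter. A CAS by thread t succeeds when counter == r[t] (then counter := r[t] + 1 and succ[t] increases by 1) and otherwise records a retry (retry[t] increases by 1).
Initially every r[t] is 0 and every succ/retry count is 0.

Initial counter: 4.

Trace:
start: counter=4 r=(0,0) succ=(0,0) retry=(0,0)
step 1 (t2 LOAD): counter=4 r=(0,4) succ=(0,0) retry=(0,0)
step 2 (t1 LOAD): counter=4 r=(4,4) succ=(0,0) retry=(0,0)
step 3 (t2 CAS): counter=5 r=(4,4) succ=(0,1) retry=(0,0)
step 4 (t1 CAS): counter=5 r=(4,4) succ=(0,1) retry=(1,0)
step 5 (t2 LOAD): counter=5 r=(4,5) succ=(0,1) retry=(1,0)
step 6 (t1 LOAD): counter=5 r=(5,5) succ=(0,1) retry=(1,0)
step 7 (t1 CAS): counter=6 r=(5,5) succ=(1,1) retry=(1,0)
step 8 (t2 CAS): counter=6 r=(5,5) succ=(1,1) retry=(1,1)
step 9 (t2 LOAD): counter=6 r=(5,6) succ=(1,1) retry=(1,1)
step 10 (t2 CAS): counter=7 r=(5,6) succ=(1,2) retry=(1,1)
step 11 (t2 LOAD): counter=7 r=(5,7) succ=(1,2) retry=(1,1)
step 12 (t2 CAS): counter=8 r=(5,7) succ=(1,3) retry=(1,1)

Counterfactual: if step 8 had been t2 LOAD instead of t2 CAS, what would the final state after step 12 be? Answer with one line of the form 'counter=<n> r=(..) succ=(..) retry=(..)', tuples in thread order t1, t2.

(re-executing from step 8 with the substitution; state before step 8: counter=6 r=(5,5) succ=(1,1) retry=(1,0))
step 8 (t2 LOAD): counter=6 r=(5,6) succ=(1,1) retry=(1,0)
step 9 (t2 LOAD): counter=6 r=(5,6) succ=(1,1) retry=(1,0)
step 10 (t2 CAS): counter=7 r=(5,6) succ=(1,2) retry=(1,0)
step 11 (t2 LOAD): counter=7 r=(5,7) succ=(1,2) retry=(1,0)
step 12 (t2 CAS): counter=8 r=(5,7) succ=(1,3) retry=(1,0)

counter=8 r=(5,7) succ=(1,3) retry=(1,0)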